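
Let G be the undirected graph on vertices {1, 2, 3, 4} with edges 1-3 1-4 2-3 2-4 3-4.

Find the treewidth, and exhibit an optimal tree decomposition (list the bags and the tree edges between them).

Every bag has size at most 3, so the width is 3 − 1 = 2 and tw(G) ≤ 2. For the lower bound, the 3 vertices {1, 3, 4} are pairwise adjacent, and any tree decomposition puts a clique entirely inside one bag — forcing width ≥ 2. Therefore the treewidth is 2.

Treewidth 2.
One such decomposition:
Bags: B1 = {1, 3, 4}  B2 = {2, 3, 4}
Tree: B1–B2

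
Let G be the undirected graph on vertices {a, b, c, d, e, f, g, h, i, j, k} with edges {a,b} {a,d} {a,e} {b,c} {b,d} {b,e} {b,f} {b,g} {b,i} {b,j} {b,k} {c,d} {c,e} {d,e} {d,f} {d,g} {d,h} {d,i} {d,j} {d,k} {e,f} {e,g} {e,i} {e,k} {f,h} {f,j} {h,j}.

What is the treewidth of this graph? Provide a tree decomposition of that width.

Each bag holds 4 vertices, so the decomposition has width 3, which upper-bounds the treewidth. On the other hand G contains the 4-clique {d, f, h, j}. A clique must lie in a single bag of any decomposition, so no decomposition can have width below 3. Combining the bounds, tw(G) = 3.

Treewidth 3.
One optimal decomposition is:
Bags: B1 = {a, b, d, e}  B2 = {b, d, e, i}  B3 = {b, d, e, f}  B4 = {b, d, f, j}  B5 = {b, d, e, g}  B6 = {b, d, e, k}  B7 = {b, c, d, e}  B8 = {d, f, h, j}
Tree: B1–B2, B1–B3, B3–B4, B3–B5, B5–B6, B1–B7, B4–B8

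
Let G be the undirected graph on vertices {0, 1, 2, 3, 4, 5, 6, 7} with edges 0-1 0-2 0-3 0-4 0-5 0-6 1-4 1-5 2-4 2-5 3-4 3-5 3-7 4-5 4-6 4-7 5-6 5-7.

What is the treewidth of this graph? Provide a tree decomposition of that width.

The largest bag has 4 vertices, giving width 3; this decomposition certifies tw(G) ≤ 3. For the lower bound, the 4 vertices {0, 1, 4, 5} are pairwise adjacent, and any tree decomposition puts a clique entirely inside one bag — forcing width ≥ 3. Therefore the treewidth is 3.

Treewidth 3.
One such decomposition:
Bags: B1 = {0, 4, 5, 6}  B2 = {0, 3, 4, 5}  B3 = {3, 4, 5, 7}  B4 = {0, 1, 4, 5}  B5 = {0, 2, 4, 5}
Tree: B1–B2, B2–B3, B1–B4, B1–B5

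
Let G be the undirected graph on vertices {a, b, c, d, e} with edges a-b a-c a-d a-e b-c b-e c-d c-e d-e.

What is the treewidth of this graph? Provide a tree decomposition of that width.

Treewidth 3.
Bags: B1 = {a, b, c, e}  B2 = {a, c, d, e}
Tree: B1–B2

Each bag holds 4 vertices, so the decomposition has width 3, which upper-bounds the treewidth. For the lower bound, the 4 vertices {a, c, d, e} are pairwise adjacent, and any tree decomposition puts a clique entirely inside one bag — forcing width ≥ 3. Combining the bounds, tw(G) = 3.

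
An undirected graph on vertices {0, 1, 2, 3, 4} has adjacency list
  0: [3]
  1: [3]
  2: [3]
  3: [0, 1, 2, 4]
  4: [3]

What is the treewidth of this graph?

1

A width-1 tree decomposition is:
Bags: B1 = {1, 3}  B2 = {3, 4}  B3 = {0, 3}  B4 = {2, 3}
Tree: B1–B2, B1–B3, B2–B4
Every bag has size at most 2, so the width is 2 − 1 = 1 and tw(G) ≤ 1. Any graph with an edge has treewidth ≥ 1, and G has the edge 1–3. Hence tw(G) = 1 exactly.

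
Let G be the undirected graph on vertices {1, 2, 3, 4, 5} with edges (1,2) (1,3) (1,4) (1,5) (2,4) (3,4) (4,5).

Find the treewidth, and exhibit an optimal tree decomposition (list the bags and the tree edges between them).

Each bag holds 3 vertices, so the decomposition has width 2, which upper-bounds the treewidth. Conversely, {1, 2, 4} is a clique of size 3, and the vertices of any clique must share a bag in every tree decomposition; so some bag has ≥ 3 vertices and tw(G) ≥ 2. The upper and lower bounds meet at 2, so that is the treewidth.

Treewidth 2.
Bags: B1 = {1, 2, 4}  B2 = {1, 4, 5}  B3 = {1, 3, 4}
Tree: B1–B2, B1–B3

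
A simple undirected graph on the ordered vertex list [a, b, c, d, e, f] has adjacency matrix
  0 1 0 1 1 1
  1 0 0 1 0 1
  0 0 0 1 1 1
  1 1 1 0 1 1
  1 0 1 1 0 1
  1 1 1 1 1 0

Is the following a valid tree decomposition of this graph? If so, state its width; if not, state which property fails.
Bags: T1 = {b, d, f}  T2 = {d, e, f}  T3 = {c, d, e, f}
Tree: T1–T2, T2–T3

No — vertex a appears in no bag.

A tree decomposition must satisfy three properties: every vertex lies in some bag; for every edge, both endpoints lie together in some bag; and for every vertex, the bags containing it form a connected subtree. Here vertex a appears in no bag, so the decomposition is invalid.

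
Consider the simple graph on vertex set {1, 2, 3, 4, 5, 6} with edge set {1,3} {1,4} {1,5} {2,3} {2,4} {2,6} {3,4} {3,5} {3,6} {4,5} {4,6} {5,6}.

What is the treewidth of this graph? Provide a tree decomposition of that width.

Treewidth 3.
One such decomposition:
Bags: B1 = {1, 3, 4, 5}  B2 = {3, 4, 5, 6}  B3 = {2, 3, 4, 6}
Tree: B1–B2, B2–B3

Every bag has size at most 4, so the width is 4 − 1 = 3 and tw(G) ≤ 3. On the other hand G contains the 4-clique {2, 3, 4, 6}. A clique must lie in a single bag of any decomposition, so no decomposition can have width below 3. Hence tw(G) = 3 exactly.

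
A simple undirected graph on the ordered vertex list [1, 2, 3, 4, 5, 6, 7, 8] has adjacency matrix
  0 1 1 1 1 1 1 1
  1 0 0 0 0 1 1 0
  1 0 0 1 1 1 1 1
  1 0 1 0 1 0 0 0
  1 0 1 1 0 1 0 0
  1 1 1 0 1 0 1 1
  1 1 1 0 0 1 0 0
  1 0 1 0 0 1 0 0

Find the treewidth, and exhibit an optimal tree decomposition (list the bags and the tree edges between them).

Every bag has size at most 4, so the width is 4 − 1 = 3 and tw(G) ≤ 3. Conversely, {1, 2, 6, 7} is a clique of size 4, and the vertices of any clique must share a bag in every tree decomposition; so some bag has ≥ 4 vertices and tw(G) ≥ 3. Combining the bounds, tw(G) = 3.

Treewidth 3.
One optimal decomposition is:
Bags: B1 = {1, 3, 5, 6}  B2 = {1, 3, 6, 7}  B3 = {1, 3, 4, 5}  B4 = {1, 2, 6, 7}  B5 = {1, 3, 6, 8}
Tree: B1–B2, B1–B3, B2–B4, B1–B5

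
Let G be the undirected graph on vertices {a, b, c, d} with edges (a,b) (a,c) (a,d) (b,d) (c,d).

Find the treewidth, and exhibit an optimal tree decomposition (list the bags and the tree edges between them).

Treewidth 2.
One such decomposition:
Bags: B1 = {a, c, d}  B2 = {a, b, d}
Tree: B1–B2

The largest bag has 3 vertices, giving width 2; this decomposition certifies tw(G) ≤ 2. Conversely, {a, c, d} is a clique of size 3, and the vertices of any clique must share a bag in every tree decomposition; so some bag has ≥ 3 vertices and tw(G) ≥ 2. Combining the bounds, tw(G) = 2.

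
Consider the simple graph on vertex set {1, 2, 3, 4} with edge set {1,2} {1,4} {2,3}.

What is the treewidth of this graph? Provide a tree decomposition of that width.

Treewidth 1.
One such decomposition:
Bags: B1 = {1, 4}  B2 = {1, 2}  B3 = {2, 3}
Tree: B1–B2, B2–B3

Every bag has size at most 2, so the width is 2 − 1 = 1 and tw(G) ≤ 1. G has an edge, so its treewidth is at least 1. Therefore the treewidth is 1.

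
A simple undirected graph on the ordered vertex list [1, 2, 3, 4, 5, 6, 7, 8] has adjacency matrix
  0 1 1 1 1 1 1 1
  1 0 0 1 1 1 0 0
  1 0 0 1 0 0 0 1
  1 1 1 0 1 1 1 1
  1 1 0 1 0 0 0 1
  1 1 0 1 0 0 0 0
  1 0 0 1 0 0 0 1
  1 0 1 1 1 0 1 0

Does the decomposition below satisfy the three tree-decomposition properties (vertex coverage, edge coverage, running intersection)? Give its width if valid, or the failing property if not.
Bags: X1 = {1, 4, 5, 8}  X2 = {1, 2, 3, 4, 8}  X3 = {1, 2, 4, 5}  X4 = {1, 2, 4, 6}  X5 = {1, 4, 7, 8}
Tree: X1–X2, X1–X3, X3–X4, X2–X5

No — bags containing vertex 2 are not connected in the tree.

A tree decomposition must satisfy three properties: every vertex lies in some bag; for every edge, both endpoints lie together in some bag; and for every vertex, the bags containing it form a connected subtree. Here bags containing vertex 2 are not connected in the tree, so the decomposition is invalid.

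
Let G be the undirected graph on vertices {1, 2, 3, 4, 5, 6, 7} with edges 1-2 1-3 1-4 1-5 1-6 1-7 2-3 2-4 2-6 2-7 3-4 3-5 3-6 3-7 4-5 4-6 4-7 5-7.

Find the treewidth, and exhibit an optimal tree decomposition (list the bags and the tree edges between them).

Treewidth 4.
One optimal decomposition is:
Bags: B1 = {1, 2, 3, 4, 6}  B2 = {1, 2, 3, 4, 7}  B3 = {1, 3, 4, 5, 7}
Tree: B1–B2, B2–B3

Every bag has size at most 5, so the width is 5 − 1 = 4 and tw(G) ≤ 4. For the lower bound, the 5 vertices {1, 2, 3, 4, 6} are pairwise adjacent, and any tree decomposition puts a clique entirely inside one bag — forcing width ≥ 4. The upper and lower bounds meet at 4, so that is the treewidth.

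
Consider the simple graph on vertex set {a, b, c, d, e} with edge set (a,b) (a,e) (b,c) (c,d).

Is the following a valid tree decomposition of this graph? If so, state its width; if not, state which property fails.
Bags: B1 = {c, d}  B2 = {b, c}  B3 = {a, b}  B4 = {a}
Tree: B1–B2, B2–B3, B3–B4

A tree decomposition must satisfy three properties: every vertex lies in some bag; for every edge, both endpoints lie together in some bag; and for every vertex, the bags containing it form a connected subtree. Here vertex e appears in no bag, so the decomposition is invalid.

No — vertex e appears in no bag.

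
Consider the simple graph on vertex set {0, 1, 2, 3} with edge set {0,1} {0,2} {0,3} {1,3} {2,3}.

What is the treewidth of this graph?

A width-2 tree decomposition is:
Bags: B1 = {0, 2, 3}  B2 = {0, 1, 3}
Tree: B1–B2
The largest bag has 3 vertices, giving width 2; this decomposition certifies tw(G) ≤ 2. On the other hand G contains the 3-clique {0, 1, 3}. A clique must lie in a single bag of any decomposition, so no decomposition can have width below 2. Hence tw(G) = 2 exactly.

2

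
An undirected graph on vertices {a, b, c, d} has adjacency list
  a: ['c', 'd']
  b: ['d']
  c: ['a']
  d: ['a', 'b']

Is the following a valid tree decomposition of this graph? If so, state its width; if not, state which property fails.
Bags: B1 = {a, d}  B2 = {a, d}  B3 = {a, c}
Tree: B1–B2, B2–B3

No — vertex b appears in no bag.

A tree decomposition must satisfy three properties: every vertex lies in some bag; for every edge, both endpoints lie together in some bag; and for every vertex, the bags containing it form a connected subtree. Here vertex b appears in no bag, so the decomposition is invalid.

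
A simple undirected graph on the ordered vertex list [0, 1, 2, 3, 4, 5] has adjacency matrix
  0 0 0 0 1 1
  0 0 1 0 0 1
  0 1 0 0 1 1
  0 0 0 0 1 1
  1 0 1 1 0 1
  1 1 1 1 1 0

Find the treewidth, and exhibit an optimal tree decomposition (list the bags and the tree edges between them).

Each bag holds 3 vertices, so the decomposition has width 2, which upper-bounds the treewidth. Conversely, {1, 2, 5} is a clique of size 3, and the vertices of any clique must share a bag in every tree decomposition; so some bag has ≥ 3 vertices and tw(G) ≥ 2. The upper and lower bounds meet at 2, so that is the treewidth.

Treewidth 2.
Bags: B1 = {3, 4, 5}  B2 = {2, 4, 5}  B3 = {1, 2, 5}  B4 = {0, 4, 5}
Tree: B1–B2, B2–B3, B1–B4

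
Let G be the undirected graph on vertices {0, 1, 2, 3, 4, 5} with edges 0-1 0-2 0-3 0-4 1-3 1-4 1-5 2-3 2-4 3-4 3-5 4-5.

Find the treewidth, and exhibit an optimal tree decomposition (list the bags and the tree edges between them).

Treewidth 3.
One such decomposition:
Bags: B1 = {0, 1, 3, 4}  B2 = {0, 2, 3, 4}  B3 = {1, 3, 4, 5}
Tree: B1–B2, B1–B3

The largest bag has 4 vertices, giving width 3; this decomposition certifies tw(G) ≤ 3. On the other hand G contains the 4-clique {0, 1, 3, 4}. A clique must lie in a single bag of any decomposition, so no decomposition can have width below 3. Combining the bounds, tw(G) = 3.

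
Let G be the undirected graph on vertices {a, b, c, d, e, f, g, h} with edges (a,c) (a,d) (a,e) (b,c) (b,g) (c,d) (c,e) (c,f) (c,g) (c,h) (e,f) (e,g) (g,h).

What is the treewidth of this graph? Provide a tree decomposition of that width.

Each bag holds 3 vertices, so the decomposition has width 2, which upper-bounds the treewidth. Conversely, {a, c, d} is a clique of size 3, and the vertices of any clique must share a bag in every tree decomposition; so some bag has ≥ 3 vertices and tw(G) ≥ 2. Therefore the treewidth is 2.

Treewidth 2.
One such decomposition:
Bags: B1 = {c, e, g}  B2 = {c, e, f}  B3 = {a, c, e}  B4 = {b, c, g}  B5 = {a, c, d}  B6 = {c, g, h}
Tree: B1–B2, B2–B3, B1–B4, B3–B5, B1–B6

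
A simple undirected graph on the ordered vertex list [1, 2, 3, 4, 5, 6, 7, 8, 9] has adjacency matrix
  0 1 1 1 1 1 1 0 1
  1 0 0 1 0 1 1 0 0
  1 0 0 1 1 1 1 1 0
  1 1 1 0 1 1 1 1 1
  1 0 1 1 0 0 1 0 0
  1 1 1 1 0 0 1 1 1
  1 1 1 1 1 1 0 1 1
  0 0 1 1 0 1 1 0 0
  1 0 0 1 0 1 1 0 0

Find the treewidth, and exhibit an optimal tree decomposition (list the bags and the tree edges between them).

Treewidth 4.
One such decomposition:
Bags: B1 = {3, 4, 6, 7, 8}  B2 = {1, 3, 4, 6, 7}  B3 = {1, 2, 4, 6, 7}  B4 = {1, 4, 6, 7, 9}  B5 = {1, 3, 4, 5, 7}
Tree: B1–B2, B2–B3, B3–B4, B2–B5

The largest bag has 5 vertices, giving width 4; this decomposition certifies tw(G) ≤ 4. Conversely, {3, 4, 6, 7, 8} is a clique of size 5, and the vertices of any clique must share a bag in every tree decomposition; so some bag has ≥ 5 vertices and tw(G) ≥ 4. Combining the bounds, tw(G) = 4.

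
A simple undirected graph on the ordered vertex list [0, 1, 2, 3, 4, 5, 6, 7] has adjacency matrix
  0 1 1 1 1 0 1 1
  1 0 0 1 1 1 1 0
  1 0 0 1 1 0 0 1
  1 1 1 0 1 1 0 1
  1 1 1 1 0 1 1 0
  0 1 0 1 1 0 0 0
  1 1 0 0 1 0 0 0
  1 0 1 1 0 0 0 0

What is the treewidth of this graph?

3

A width-3 tree decomposition is:
Bags: B1 = {0, 1, 3, 4}  B2 = {1, 3, 4, 5}  B3 = {0, 2, 3, 4}  B4 = {0, 1, 4, 6}  B5 = {0, 2, 3, 7}
Tree: B1–B2, B1–B3, B1–B4, B3–B5
Each bag holds 4 vertices, so the decomposition has width 3, which upper-bounds the treewidth. On the other hand G contains the 4-clique {0, 1, 3, 4}. A clique must lie in a single bag of any decomposition, so no decomposition can have width below 3. Hence tw(G) = 3 exactly.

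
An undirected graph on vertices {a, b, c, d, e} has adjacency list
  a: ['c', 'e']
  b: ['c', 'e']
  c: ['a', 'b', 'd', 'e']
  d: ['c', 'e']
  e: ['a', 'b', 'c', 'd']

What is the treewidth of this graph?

2

A width-2 tree decomposition is:
Bags: B1 = {b, c, e}  B2 = {c, d, e}  B3 = {a, c, e}
Tree: B1–B2, B1–B3
Every bag has size at most 3, so the width is 3 − 1 = 2 and tw(G) ≤ 2. On the other hand G contains the 3-clique {c, d, e}. A clique must lie in a single bag of any decomposition, so no decomposition can have width below 2. The upper and lower bounds meet at 2, so that is the treewidth.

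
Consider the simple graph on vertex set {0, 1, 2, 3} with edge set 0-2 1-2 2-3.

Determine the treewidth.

1

A width-1 tree decomposition is:
Bags: B1 = {1, 2}  B2 = {2, 3}  B3 = {0, 2}
Tree: B1–B2, B2–B3
Every bag has size at most 2, so the width is 2 − 1 = 1 and tw(G) ≤ 1. G has an edge, so its treewidth is at least 1. Hence tw(G) = 1 exactly.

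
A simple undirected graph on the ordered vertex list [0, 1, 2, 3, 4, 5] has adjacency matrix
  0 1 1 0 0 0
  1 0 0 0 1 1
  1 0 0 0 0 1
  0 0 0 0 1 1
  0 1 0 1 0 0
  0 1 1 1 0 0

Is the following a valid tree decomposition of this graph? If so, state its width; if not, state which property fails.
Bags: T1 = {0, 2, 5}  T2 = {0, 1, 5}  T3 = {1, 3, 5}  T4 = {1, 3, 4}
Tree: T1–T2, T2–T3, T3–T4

Yes; width 2.

Checking the three conditions: (i) the bags cover all of {0, 1, 2, 3, 4, 5}; (ii) for each edge, some bag contains both endpoints; (iii) the bags containing any fixed vertex form a subtree. All hold, so the decomposition is valid with width 3 − 1 = 2.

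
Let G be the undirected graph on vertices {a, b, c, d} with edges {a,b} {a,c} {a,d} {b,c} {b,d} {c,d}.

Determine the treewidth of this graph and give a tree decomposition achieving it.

A single bag containing all 4 vertices is trivially a valid decomposition of width 3. On the other hand G contains the 4-clique {a, b, c, d}. A clique must lie in a single bag of any decomposition, so no decomposition can have width below 3. Therefore the treewidth is 3.

Treewidth 3.
One such decomposition:
Bags: B1 = {a, b, c, d}
Tree: (single bag)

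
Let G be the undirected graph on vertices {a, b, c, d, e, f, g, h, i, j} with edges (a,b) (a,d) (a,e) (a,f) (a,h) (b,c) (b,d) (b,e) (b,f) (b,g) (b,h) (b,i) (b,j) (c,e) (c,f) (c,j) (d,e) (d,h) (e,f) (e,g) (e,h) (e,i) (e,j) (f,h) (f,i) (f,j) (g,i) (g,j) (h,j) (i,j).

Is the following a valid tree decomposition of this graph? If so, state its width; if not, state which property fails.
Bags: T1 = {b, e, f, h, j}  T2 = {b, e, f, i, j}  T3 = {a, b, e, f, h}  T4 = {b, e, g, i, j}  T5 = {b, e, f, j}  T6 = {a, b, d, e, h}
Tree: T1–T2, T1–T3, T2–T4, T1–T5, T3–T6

No — vertex c appears in no bag.

A tree decomposition must satisfy three properties: every vertex lies in some bag; for every edge, both endpoints lie together in some bag; and for every vertex, the bags containing it form a connected subtree. Here vertex c appears in no bag, so the decomposition is invalid.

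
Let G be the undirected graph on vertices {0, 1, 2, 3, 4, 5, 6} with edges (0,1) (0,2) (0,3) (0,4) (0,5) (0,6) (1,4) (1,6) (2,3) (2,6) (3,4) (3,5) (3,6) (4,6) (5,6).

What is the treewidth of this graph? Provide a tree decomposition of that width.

Every bag has size at most 4, so the width is 4 − 1 = 3 and tw(G) ≤ 3. Conversely, {0, 1, 4, 6} is a clique of size 4, and the vertices of any clique must share a bag in every tree decomposition; so some bag has ≥ 4 vertices and tw(G) ≥ 3. Combining the bounds, tw(G) = 3.

Treewidth 3.
Bags: B1 = {0, 3, 5, 6}  B2 = {0, 3, 4, 6}  B3 = {0, 1, 4, 6}  B4 = {0, 2, 3, 6}
Tree: B1–B2, B2–B3, B2–B4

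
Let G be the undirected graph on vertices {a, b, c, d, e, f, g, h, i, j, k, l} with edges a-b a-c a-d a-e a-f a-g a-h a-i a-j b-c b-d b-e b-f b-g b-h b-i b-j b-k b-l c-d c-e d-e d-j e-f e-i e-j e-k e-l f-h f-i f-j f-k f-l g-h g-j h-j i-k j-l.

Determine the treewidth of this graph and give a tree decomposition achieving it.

Treewidth 4.
Bags: B1 = {a, b, e, f, j}  B2 = {a, b, f, h, j}  B3 = {a, b, e, f, i}  B4 = {a, b, d, e, j}  B5 = {b, e, f, i, k}  B6 = {a, b, c, d, e}  B7 = {a, b, g, h, j}  B8 = {b, e, f, j, l}
Tree: B1–B2, B1–B3, B1–B4, B3–B5, B4–B6, B2–B7, B1–B8

Every bag has size at most 5, so the width is 5 − 1 = 4 and tw(G) ≤ 4. On the other hand G contains the 5-clique {a, b, d, e, j}. A clique must lie in a single bag of any decomposition, so no decomposition can have width below 4. Therefore the treewidth is 4.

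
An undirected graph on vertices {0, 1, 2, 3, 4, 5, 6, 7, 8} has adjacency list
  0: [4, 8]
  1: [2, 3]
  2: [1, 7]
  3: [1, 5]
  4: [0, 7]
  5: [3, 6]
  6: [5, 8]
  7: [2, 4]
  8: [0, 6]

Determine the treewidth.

A width-2 tree decomposition is:
Bags: B1 = {5, 6, 8}  B2 = {3, 5, 8}  B3 = {1, 3, 8}  B4 = {1, 2, 8}  B5 = {2, 7, 8}  B6 = {4, 7, 8}  B7 = {0, 4, 8}
Tree: B1–B2, B2–B3, B3–B4, B4–B5, B5–B6, B6–B7
Every bag has size at most 3, so the width is 3 − 1 = 2 and tw(G) ≤ 2. For the lower bound, G contains the cycle 8–6–5–3–1–2–7–4–0–8, so G is not a forest; only forests have treewidth ≤ 1, hence tw(G) ≥ 2. The upper and lower bounds meet at 2, so that is the treewidth.

2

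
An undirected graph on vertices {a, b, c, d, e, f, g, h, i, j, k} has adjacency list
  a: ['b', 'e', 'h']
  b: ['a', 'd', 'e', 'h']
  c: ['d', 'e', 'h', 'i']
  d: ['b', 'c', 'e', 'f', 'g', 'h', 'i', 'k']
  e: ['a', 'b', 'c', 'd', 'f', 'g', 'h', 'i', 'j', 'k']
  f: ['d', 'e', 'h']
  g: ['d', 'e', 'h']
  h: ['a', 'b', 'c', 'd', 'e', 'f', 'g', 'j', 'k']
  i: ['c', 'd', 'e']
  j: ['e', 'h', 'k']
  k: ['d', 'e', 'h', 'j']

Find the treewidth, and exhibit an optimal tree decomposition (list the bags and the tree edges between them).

Treewidth 3.
One such decomposition:
Bags: B1 = {e, h, j, k}  B2 = {d, e, h, k}  B3 = {c, d, e, h}  B4 = {c, d, e, i}  B5 = {d, e, g, h}  B6 = {d, e, f, h}  B7 = {b, d, e, h}  B8 = {a, b, e, h}
Tree: B1–B2, B2–B3, B3–B4, B2–B5, B2–B6, B2–B7, B7–B8

The largest bag has 4 vertices, giving width 3; this decomposition certifies tw(G) ≤ 3. On the other hand G contains the 4-clique {d, e, f, h}. A clique must lie in a single bag of any decomposition, so no decomposition can have width below 3. Combining the bounds, tw(G) = 3.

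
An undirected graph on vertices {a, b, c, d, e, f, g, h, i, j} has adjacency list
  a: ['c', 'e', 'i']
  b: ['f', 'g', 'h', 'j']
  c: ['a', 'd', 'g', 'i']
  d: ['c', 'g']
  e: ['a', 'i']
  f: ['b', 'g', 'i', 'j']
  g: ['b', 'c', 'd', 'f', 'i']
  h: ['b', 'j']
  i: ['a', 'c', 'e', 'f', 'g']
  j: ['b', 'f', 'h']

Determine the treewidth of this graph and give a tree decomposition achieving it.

Treewidth 2.
One optimal decomposition is:
Bags: B1 = {b, f, g}  B2 = {f, g, i}  B3 = {c, g, i}  B4 = {b, f, j}  B5 = {a, c, i}  B6 = {b, h, j}  B7 = {c, d, g}  B8 = {a, e, i}
Tree: B1–B2, B2–B3, B1–B4, B3–B5, B4–B6, B3–B7, B5–B8

Every bag has size at most 3, so the width is 3 − 1 = 2 and tw(G) ≤ 2. For the lower bound, the 3 vertices {c, d, g} are pairwise adjacent, and any tree decomposition puts a clique entirely inside one bag — forcing width ≥ 2. Combining the bounds, tw(G) = 2.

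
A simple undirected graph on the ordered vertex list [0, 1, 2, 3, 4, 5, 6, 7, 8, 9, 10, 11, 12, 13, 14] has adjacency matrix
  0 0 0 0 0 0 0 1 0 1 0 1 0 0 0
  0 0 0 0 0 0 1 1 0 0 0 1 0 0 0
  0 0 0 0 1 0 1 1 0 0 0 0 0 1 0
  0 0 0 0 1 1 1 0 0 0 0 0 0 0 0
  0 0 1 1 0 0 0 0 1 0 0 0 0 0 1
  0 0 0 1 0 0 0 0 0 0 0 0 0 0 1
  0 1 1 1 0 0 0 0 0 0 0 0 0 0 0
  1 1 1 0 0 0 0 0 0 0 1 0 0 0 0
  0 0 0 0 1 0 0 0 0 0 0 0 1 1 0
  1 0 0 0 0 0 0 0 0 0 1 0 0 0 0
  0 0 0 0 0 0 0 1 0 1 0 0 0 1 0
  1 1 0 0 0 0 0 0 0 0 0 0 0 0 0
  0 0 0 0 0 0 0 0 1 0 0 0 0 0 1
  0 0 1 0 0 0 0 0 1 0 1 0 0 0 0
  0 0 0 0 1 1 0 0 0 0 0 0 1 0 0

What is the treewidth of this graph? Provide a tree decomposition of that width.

The largest bag has 4 vertices, giving width 3; this decomposition certifies tw(G) ≤ 3. For the lower bound: the 4 vertex sets {0,9,11}, {10}, {7}, {1,2,6,13} are disjoint, each induces a connected subgraph, and every pair is joined by at least one edge of G. Contracting each set to a single vertex therefore yields K_{4} as a minor, and since treewidth is minor-monotone, tw(G) ≥ tw(K_{4}) = 3. Hence tw(G) = 3 exactly.

Treewidth 3.
Bags: B1 = {0, 9, 10, 11}  B2 = {0, 7, 10, 11}  B3 = {1, 7, 10, 11}  B4 = {1, 7, 10, 13}  B5 = {1, 2, 7, 13}  B6 = {1, 2, 6, 13}  B7 = {2, 6, 8, 13}  B8 = {2, 4, 6, 8}  B9 = {3, 4, 6, 8}  B10 = {3, 4, 8, 12}  B11 = {3, 4, 12, 14}  B12 = {3, 5, 12, 14}
Tree: B1–B2, B2–B3, B3–B4, B4–B5, B5–B6, B6–B7, B7–B8, B8–B9, B9–B10, B10–B11, B11–B12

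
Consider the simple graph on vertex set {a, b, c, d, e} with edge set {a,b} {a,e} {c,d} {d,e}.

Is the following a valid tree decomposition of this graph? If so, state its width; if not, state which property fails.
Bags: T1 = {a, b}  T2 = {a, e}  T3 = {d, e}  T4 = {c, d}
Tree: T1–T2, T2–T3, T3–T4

Yes; width 1.

Every vertex of G appears in some bag (union = {a, b, c, d, e}); every edge is covered by a bag; and for each vertex v the set of bags containing v is connected in the bag tree. The decomposition is therefore valid. The largest bag has 2 vertices, so the width is 1.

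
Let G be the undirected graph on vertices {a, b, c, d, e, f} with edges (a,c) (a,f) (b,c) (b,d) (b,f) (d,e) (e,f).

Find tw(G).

2

A width-2 tree decomposition is:
Bags: B1 = {a, c, f}  B2 = {b, c, f}  B3 = {b, e, f}  B4 = {b, d, e}
Tree: B1–B2, B2–B3, B3–B4
Every bag has size at most 3, so the width is 3 − 1 = 2 and tw(G) ≤ 2. The edges a–c–b–f–a form a cycle, so G is not a tree and its treewidth is at least 2. Hence tw(G) = 2 exactly.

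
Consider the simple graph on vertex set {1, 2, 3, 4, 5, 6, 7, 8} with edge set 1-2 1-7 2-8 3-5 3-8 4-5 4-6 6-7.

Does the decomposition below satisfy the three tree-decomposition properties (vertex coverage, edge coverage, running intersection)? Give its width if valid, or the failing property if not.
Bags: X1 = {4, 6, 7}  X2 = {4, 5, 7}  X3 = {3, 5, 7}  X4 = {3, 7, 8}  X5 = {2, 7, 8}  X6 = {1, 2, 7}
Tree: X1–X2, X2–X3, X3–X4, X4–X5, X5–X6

Yes; width 2.

Checking the three conditions: (i) the bags cover all of {1, 2, 3, 4, 5, 6, 7, 8}; (ii) for each edge, some bag contains both endpoints; (iii) the bags containing any fixed vertex form a subtree. All hold, so the decomposition is valid with width 3 − 1 = 2.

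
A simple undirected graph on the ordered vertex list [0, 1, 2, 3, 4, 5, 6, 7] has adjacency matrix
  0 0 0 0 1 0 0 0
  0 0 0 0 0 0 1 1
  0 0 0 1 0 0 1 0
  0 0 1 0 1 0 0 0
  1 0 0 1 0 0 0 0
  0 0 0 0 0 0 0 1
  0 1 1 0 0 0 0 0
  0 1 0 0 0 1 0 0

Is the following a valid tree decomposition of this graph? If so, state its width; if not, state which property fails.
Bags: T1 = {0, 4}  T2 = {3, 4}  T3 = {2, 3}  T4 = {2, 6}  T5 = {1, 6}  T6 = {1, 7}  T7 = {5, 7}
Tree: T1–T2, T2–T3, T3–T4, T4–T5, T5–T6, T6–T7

Yes; width 1.

Vertex coverage: the bags together contain {0, 1, 2, 3, 4, 5, 6, 7}, the full vertex set. Edge coverage: each edge of G has both endpoints in at least one bag. Running intersection: for every vertex, the bags containing it form a connected subtree. All three properties hold, so this is a valid tree decomposition of width max|bag| − 1 = 1, and hence tw(G) ≤ 1.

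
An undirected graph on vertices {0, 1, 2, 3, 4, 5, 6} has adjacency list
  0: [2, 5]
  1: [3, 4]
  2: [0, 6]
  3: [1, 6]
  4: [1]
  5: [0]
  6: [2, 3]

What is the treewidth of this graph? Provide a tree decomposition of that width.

Each bag holds 2 vertices, so the decomposition has width 1, which upper-bounds the treewidth. G has an edge, so its treewidth is at least 1. Hence tw(G) = 1 exactly.

Treewidth 1.
Bags: B1 = {0, 5}  B2 = {0, 2}  B3 = {2, 6}  B4 = {3, 6}  B5 = {1, 3}  B6 = {1, 4}
Tree: B1–B2, B2–B3, B3–B4, B4–B5, B5–B6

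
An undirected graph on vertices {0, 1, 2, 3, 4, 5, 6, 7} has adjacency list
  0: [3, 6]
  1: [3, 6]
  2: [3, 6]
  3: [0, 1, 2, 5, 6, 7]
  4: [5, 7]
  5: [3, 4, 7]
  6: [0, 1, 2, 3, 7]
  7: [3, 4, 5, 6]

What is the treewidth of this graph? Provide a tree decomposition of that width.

The largest bag has 3 vertices, giving width 2; this decomposition certifies tw(G) ≤ 2. Conversely, {3, 5, 7} is a clique of size 3, and the vertices of any clique must share a bag in every tree decomposition; so some bag has ≥ 3 vertices and tw(G) ≥ 2. Combining the bounds, tw(G) = 2.

Treewidth 2.
One optimal decomposition is:
Bags: B1 = {3, 6, 7}  B2 = {2, 3, 6}  B3 = {3, 5, 7}  B4 = {1, 3, 6}  B5 = {0, 3, 6}  B6 = {4, 5, 7}
Tree: B1–B2, B1–B3, B2–B4, B4–B5, B3–B6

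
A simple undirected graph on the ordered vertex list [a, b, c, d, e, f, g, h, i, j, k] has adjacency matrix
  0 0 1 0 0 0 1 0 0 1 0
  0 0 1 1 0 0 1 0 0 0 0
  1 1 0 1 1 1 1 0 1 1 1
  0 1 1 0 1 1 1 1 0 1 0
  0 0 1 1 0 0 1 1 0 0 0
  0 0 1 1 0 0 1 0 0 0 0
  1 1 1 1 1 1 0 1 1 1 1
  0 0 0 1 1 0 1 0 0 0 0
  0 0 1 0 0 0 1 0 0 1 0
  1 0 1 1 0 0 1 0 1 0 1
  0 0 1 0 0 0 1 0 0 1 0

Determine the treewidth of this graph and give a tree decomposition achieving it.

Every bag has size at most 4, so the width is 4 − 1 = 3 and tw(G) ≤ 3. For the lower bound, the 4 vertices {d, e, g, h} are pairwise adjacent, and any tree decomposition puts a clique entirely inside one bag — forcing width ≥ 3. The upper and lower bounds meet at 3, so that is the treewidth.

Treewidth 3.
Bags: B1 = {d, e, g, h}  B2 = {c, d, e, g}  B3 = {c, d, g, j}  B4 = {c, d, f, g}  B5 = {b, c, d, g}  B6 = {c, g, i, j}  B7 = {a, c, g, j}  B8 = {c, g, j, k}
Tree: B1–B2, B2–B3, B3–B4, B3–B5, B3–B6, B6–B7, B7–B8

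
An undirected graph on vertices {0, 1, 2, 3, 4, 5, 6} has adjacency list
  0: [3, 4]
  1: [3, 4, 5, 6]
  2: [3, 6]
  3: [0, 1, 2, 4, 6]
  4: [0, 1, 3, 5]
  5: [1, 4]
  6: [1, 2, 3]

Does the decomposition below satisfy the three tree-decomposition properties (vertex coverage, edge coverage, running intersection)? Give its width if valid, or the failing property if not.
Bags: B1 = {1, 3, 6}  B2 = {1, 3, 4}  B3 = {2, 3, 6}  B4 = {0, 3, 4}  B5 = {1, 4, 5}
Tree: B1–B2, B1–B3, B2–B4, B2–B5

Yes; width 2.

Vertex coverage: the bags together contain {0, 1, 2, 3, 4, 5, 6}, the full vertex set. Edge coverage: each edge of G has both endpoints in at least one bag. Running intersection: for every vertex, the bags containing it form a connected subtree. All three properties hold, so this is a valid tree decomposition of width max|bag| − 1 = 2, and hence tw(G) ≤ 2.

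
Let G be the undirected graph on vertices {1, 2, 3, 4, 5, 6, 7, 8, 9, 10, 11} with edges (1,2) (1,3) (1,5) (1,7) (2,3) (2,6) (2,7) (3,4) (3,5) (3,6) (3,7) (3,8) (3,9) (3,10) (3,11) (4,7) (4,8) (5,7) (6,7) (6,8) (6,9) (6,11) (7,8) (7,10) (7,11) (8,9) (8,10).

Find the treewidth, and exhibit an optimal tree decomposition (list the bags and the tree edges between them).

Treewidth 3.
Bags: B1 = {3, 6, 7, 8}  B2 = {2, 3, 6, 7}  B3 = {3, 7, 8, 10}  B4 = {3, 4, 7, 8}  B5 = {3, 6, 7, 11}  B6 = {1, 2, 3, 7}  B7 = {1, 3, 5, 7}  B8 = {3, 6, 8, 9}
Tree: B1–B2, B1–B3, B3–B4, B2–B5, B2–B6, B6–B7, B1–B8

Every bag has size at most 4, so the width is 4 − 1 = 3 and tw(G) ≤ 3. For the lower bound, the 4 vertices {3, 6, 8, 9} are pairwise adjacent, and any tree decomposition puts a clique entirely inside one bag — forcing width ≥ 3. Therefore the treewidth is 3.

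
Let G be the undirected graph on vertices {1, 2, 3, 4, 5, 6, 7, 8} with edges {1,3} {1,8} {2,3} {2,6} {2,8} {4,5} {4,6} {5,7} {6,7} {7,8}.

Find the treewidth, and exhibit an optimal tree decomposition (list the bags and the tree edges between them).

Treewidth 2.
One such decomposition:
Bags: B1 = {4, 5, 7}  B2 = {4, 6, 7}  B3 = {6, 7, 8}  B4 = {2, 6, 8}  B5 = {1, 2, 8}  B6 = {1, 2, 3}
Tree: B1–B2, B2–B3, B3–B4, B4–B5, B5–B6

Each bag holds 3 vertices, so the decomposition has width 2, which upper-bounds the treewidth. For the lower bound, G contains the cycle 5–4–6–7–5, so G is not a forest; only forests have treewidth ≤ 1, hence tw(G) ≥ 2. Therefore the treewidth is 2.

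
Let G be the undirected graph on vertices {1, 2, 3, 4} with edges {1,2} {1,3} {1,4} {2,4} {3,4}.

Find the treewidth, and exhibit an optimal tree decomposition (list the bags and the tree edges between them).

Each bag holds 3 vertices, so the decomposition has width 2, which upper-bounds the treewidth. For the lower bound, the 3 vertices {1, 2, 4} are pairwise adjacent, and any tree decomposition puts a clique entirely inside one bag — forcing width ≥ 2. Combining the bounds, tw(G) = 2.

Treewidth 2.
One such decomposition:
Bags: B1 = {1, 3, 4}  B2 = {1, 2, 4}
Tree: B1–B2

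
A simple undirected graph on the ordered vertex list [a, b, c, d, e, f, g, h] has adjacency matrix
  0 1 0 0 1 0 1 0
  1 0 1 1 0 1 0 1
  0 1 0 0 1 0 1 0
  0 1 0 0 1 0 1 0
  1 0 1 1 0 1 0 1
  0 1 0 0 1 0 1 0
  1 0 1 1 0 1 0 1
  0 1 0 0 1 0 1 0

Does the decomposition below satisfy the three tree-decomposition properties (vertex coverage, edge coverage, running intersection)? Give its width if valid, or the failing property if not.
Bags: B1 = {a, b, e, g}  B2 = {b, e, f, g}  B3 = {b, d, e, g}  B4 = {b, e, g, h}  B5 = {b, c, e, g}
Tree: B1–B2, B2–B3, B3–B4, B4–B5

Yes; width 3.

Vertex coverage: the bags together contain {a, b, c, d, e, f, g, h}, the full vertex set. Edge coverage: each edge of G has both endpoints in at least one bag. Running intersection: for every vertex, the bags containing it form a connected subtree. All three properties hold, so this is a valid tree decomposition of width max|bag| − 1 = 3, and hence tw(G) ≤ 3.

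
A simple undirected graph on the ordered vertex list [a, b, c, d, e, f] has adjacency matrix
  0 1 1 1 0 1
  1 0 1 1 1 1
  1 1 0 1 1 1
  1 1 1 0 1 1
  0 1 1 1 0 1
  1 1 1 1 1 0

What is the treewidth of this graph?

A width-4 tree decomposition is:
Bags: B1 = {b, c, d, e, f}  B2 = {a, b, c, d, f}
Tree: B1–B2
The largest bag has 5 vertices, giving width 4; this decomposition certifies tw(G) ≤ 4. For the lower bound, the 5 vertices {b, c, d, e, f} are pairwise adjacent, and any tree decomposition puts a clique entirely inside one bag — forcing width ≥ 4. Hence tw(G) = 4 exactly.

4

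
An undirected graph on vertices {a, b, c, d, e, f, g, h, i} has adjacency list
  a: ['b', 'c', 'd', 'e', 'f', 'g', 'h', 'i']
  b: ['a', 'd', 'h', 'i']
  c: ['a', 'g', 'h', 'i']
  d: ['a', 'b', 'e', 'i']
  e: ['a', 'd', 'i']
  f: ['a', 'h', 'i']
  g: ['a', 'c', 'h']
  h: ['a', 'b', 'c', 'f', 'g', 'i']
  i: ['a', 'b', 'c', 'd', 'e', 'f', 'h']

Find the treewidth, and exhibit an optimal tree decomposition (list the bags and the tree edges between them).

Treewidth 3.
One optimal decomposition is:
Bags: B1 = {a, f, h, i}  B2 = {a, b, h, i}  B3 = {a, b, d, i}  B4 = {a, c, h, i}  B5 = {a, c, g, h}  B6 = {a, d, e, i}
Tree: B1–B2, B2–B3, B1–B4, B4–B5, B3–B6

The largest bag has 4 vertices, giving width 3; this decomposition certifies tw(G) ≤ 3. For the lower bound, the 4 vertices {a, c, g, h} are pairwise adjacent, and any tree decomposition puts a clique entirely inside one bag — forcing width ≥ 3. Therefore the treewidth is 3.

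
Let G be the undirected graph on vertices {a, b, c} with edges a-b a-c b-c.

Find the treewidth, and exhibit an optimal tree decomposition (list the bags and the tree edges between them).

With just one bag of size 3, the width is 3 − 1 = 2, so tw(G) ≤ 2. On the other hand G contains the 3-clique {a, b, c}. A clique must lie in a single bag of any decomposition, so no decomposition can have width below 2. Therefore the treewidth is 2.

Treewidth 2.
One optimal decomposition is:
Bags: B1 = {a, b, c}
Tree: (single bag)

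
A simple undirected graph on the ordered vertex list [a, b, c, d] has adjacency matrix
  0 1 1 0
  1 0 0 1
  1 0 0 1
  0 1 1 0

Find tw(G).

2

A width-2 tree decomposition is:
Bags: B1 = {a, c, d}  B2 = {a, b, d}
Tree: B1–B2
Every bag has size at most 3, so the width is 3 − 1 = 2 and tw(G) ≤ 2. Since a–c–d–b–a is a cycle in G, G is not acyclic. Forests are exactly the graphs of treewidth ≤ 1, so tw(G) ≥ 2. Hence tw(G) = 2 exactly.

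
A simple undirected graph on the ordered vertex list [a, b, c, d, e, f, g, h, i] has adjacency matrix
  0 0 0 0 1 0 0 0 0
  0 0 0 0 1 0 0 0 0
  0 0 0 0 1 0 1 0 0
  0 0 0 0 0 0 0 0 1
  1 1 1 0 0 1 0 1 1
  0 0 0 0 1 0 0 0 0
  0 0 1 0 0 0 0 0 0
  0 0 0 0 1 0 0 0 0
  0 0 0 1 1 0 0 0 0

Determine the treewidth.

1

A width-1 tree decomposition is:
Bags: B1 = {e, f}  B2 = {e, i}  B3 = {e, h}  B4 = {a, e}  B5 = {d, i}  B6 = {b, e}  B7 = {c, e}  B8 = {c, g}
Tree: B1–B2, B2–B3, B3–B4, B2–B5, B3–B6, B2–B7, B7–B8
Each bag holds 2 vertices, so the decomposition has width 1, which upper-bounds the treewidth. Any graph with an edge has treewidth ≥ 1, and G has the edge e–f. Hence tw(G) = 1 exactly.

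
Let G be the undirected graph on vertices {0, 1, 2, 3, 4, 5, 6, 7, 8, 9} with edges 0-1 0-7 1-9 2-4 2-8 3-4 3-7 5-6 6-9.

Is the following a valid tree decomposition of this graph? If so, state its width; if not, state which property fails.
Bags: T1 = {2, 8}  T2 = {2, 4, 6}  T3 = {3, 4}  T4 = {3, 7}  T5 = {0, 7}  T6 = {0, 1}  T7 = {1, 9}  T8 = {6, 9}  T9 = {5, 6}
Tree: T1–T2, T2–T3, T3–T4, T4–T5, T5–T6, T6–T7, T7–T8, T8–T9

A tree decomposition must satisfy three properties: every vertex lies in some bag; for every edge, both endpoints lie together in some bag; and for every vertex, the bags containing it form a connected subtree. Here bags containing vertex 6 are not connected in the tree, so the decomposition is invalid.

No — bags containing vertex 6 are not connected in the tree.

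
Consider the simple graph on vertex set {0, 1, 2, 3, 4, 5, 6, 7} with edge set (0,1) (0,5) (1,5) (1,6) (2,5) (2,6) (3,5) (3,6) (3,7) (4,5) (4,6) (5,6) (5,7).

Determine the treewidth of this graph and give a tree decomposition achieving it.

Every bag has size at most 3, so the width is 3 − 1 = 2 and tw(G) ≤ 2. For the lower bound, the 3 vertices {0, 1, 5} are pairwise adjacent, and any tree decomposition puts a clique entirely inside one bag — forcing width ≥ 2. Combining the bounds, tw(G) = 2.

Treewidth 2.
Bags: B1 = {1, 5, 6}  B2 = {0, 1, 5}  B3 = {4, 5, 6}  B4 = {3, 5, 6}  B5 = {2, 5, 6}  B6 = {3, 5, 7}
Tree: B1–B2, B1–B3, B3–B4, B3–B5, B4–B6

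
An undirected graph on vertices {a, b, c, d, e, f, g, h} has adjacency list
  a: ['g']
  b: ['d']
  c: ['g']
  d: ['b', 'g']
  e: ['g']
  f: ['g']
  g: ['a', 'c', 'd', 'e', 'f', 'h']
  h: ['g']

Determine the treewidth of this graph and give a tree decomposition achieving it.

Treewidth 1.
One such decomposition:
Bags: B1 = {c, g}  B2 = {d, g}  B3 = {a, g}  B4 = {e, g}  B5 = {b, d}  B6 = {f, g}  B7 = {g, h}
Tree: B1–B2, B2–B3, B3–B4, B2–B5, B4–B6, B3–B7

Every bag has size at most 2, so the width is 2 − 1 = 1 and tw(G) ≤ 1. Any graph with an edge has treewidth ≥ 1, and G has the edge c–g. Combining the bounds, tw(G) = 1.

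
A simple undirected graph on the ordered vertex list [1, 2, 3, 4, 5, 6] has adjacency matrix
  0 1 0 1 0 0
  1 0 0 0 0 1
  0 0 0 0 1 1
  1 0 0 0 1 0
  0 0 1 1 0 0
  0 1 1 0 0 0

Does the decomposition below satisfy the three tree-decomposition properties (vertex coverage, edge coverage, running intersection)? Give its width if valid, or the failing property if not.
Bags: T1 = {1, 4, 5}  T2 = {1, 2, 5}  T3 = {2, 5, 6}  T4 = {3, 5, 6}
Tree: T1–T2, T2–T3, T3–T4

Every vertex of G appears in some bag (union = {1, 2, 3, 4, 5, 6}); every edge is covered by a bag; and for each vertex v the set of bags containing v is connected in the bag tree. The decomposition is therefore valid. The largest bag has 3 vertices, so the width is 2.

Yes; width 2.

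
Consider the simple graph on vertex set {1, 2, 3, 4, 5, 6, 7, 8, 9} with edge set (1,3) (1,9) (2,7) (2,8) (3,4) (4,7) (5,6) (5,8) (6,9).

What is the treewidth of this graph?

2

A width-2 tree decomposition is:
Bags: B1 = {1, 6, 9}  B2 = {1, 3, 6}  B3 = {3, 4, 6}  B4 = {4, 6, 7}  B5 = {2, 6, 7}  B6 = {2, 6, 8}  B7 = {5, 6, 8}
Tree: B1–B2, B2–B3, B3–B4, B4–B5, B5–B6, B6–B7
Every bag has size at most 3, so the width is 3 − 1 = 2 and tw(G) ≤ 2. Since 6–9–1–3–4–7–2–8–5–6 is a cycle in G, G is not acyclic. Forests are exactly the graphs of treewidth ≤ 1, so tw(G) ≥ 2. Hence tw(G) = 2 exactly.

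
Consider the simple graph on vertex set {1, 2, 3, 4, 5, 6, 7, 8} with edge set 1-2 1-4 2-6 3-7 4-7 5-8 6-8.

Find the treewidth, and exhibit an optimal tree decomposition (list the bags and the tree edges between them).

Each bag holds 2 vertices, so the decomposition has width 1, which upper-bounds the treewidth. Any graph with an edge has treewidth ≥ 1, and G has the edge 5–8. Hence tw(G) = 1 exactly.

Treewidth 1.
Bags: B1 = {5, 8}  B2 = {6, 8}  B3 = {2, 6}  B4 = {1, 2}  B5 = {1, 4}  B6 = {4, 7}  B7 = {3, 7}
Tree: B1–B2, B2–B3, B3–B4, B4–B5, B5–B6, B6–B7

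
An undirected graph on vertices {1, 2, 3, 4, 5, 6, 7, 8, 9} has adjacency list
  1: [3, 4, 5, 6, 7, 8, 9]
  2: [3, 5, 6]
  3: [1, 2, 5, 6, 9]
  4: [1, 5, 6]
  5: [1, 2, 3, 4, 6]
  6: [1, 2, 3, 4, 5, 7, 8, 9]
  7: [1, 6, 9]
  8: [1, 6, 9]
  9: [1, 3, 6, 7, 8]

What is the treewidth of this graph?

A width-3 tree decomposition is:
Bags: B1 = {1, 4, 5, 6}  B2 = {1, 3, 5, 6}  B3 = {2, 3, 5, 6}  B4 = {1, 3, 6, 9}  B5 = {1, 6, 7, 9}  B6 = {1, 6, 8, 9}
Tree: B1–B2, B2–B3, B2–B4, B4–B5, B5–B6
Every bag has size at most 4, so the width is 4 − 1 = 3 and tw(G) ≤ 3. Conversely, {1, 6, 8, 9} is a clique of size 4, and the vertices of any clique must share a bag in every tree decomposition; so some bag has ≥ 4 vertices and tw(G) ≥ 3. The upper and lower bounds meet at 3, so that is the treewidth.

3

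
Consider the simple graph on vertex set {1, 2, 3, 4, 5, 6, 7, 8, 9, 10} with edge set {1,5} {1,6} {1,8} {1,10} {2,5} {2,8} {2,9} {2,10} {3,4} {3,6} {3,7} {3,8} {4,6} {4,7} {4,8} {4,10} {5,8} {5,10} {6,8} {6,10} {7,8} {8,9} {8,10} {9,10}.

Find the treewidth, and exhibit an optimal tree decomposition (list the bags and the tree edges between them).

Treewidth 3.
One optimal decomposition is:
Bags: B1 = {1, 5, 8, 10}  B2 = {1, 6, 8, 10}  B3 = {4, 6, 8, 10}  B4 = {2, 5, 8, 10}  B5 = {3, 4, 6, 8}  B6 = {3, 4, 7, 8}  B7 = {2, 8, 9, 10}
Tree: B1–B2, B2–B3, B1–B4, B3–B5, B5–B6, B4–B7

Every bag has size at most 4, so the width is 4 − 1 = 3 and tw(G) ≤ 3. Conversely, {1, 5, 8, 10} is a clique of size 4, and the vertices of any clique must share a bag in every tree decomposition; so some bag has ≥ 4 vertices and tw(G) ≥ 3. Therefore the treewidth is 3.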